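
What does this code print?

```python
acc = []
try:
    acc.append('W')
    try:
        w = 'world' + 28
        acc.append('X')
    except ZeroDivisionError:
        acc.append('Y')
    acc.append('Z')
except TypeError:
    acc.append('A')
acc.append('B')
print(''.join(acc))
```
WAB

Inner handler doesn't match, propagates to outer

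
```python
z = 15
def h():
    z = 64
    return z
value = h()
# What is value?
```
64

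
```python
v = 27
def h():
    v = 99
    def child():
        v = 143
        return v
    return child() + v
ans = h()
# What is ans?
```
242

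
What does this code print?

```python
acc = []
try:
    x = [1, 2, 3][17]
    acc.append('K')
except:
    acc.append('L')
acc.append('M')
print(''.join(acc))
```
LM

Exception raised in try, caught by bare except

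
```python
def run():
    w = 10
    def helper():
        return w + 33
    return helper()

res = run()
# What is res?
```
43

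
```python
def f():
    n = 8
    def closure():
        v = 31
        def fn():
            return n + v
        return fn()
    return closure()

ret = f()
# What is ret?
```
39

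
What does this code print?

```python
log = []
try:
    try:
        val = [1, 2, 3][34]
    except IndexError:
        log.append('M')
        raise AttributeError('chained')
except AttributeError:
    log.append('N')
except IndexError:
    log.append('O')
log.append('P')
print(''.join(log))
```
MNP

AttributeError raised and caught, original IndexError not re-raised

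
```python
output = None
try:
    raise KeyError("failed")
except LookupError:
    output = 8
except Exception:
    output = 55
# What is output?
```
8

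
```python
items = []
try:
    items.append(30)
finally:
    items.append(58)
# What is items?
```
[30, 58]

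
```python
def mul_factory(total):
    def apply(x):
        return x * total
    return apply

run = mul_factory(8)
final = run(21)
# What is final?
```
168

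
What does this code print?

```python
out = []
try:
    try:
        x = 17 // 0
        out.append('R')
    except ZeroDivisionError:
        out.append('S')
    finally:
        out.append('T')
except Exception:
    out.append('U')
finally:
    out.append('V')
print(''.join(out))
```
STV

Both finally blocks run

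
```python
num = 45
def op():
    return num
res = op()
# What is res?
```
45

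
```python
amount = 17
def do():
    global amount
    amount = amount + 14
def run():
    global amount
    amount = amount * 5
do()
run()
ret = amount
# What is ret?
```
155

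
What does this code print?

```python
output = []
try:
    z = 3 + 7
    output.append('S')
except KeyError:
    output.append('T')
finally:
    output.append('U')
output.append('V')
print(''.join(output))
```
SUV

finally runs after normal execution too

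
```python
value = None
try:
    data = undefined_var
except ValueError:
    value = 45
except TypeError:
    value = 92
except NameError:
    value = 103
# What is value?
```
103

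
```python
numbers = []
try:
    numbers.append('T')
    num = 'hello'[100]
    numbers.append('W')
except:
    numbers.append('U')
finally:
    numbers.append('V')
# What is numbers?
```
['T', 'U', 'V']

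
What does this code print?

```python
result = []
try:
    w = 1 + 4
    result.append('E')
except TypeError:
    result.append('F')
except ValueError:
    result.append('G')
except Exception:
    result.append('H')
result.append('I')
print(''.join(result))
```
EI

No exception, try block completes normally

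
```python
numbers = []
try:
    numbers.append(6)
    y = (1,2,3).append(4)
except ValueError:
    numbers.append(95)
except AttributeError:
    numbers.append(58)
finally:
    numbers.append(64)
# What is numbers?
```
[6, 58, 64]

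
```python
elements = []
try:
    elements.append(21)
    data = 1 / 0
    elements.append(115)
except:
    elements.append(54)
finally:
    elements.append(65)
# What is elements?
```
[21, 54, 65]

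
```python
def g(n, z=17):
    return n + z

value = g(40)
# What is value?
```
57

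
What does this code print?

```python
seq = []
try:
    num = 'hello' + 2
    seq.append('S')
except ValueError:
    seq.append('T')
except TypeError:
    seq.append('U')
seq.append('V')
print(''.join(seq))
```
UV

TypeError is caught by its specific handler, not ValueError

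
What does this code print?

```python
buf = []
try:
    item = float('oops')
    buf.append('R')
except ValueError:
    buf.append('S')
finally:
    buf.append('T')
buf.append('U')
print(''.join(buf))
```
STU

finally always runs, even after exception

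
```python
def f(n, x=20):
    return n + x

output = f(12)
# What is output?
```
32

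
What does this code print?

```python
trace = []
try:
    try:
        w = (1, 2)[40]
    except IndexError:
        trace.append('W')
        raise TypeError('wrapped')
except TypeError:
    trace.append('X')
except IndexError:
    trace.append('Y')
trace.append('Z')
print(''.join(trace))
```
WXZ

TypeError raised and caught, original IndexError not re-raised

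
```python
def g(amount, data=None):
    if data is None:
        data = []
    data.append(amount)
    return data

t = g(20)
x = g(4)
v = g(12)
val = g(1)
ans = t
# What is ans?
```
[20]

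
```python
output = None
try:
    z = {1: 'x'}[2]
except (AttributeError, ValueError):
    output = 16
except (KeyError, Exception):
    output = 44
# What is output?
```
44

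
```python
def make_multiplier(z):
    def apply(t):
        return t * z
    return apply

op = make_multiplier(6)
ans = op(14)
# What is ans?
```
84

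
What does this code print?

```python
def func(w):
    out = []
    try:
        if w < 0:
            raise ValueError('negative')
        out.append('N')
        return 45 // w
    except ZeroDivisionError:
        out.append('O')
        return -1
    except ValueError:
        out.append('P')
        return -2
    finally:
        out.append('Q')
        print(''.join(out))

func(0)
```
NOQ

w=0 causes ZeroDivisionError, caught, finally prints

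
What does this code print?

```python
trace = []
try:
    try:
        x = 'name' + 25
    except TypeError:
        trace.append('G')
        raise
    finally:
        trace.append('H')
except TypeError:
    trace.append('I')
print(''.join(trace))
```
GHI

finally runs before re-raised exception propagates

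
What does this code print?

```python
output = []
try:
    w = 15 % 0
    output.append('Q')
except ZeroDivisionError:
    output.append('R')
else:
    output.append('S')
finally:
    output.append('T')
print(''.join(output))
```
RT

Exception: except runs, else skipped, finally runs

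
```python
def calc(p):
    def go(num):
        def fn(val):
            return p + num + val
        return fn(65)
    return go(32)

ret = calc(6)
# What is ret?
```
103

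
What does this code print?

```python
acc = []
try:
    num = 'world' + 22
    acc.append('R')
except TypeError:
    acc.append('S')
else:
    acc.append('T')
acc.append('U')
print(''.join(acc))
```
SU

else block skipped when exception is caught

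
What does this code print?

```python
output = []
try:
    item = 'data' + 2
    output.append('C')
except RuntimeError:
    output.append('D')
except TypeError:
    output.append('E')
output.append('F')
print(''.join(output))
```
EF

TypeError is caught by its specific handler, not RuntimeError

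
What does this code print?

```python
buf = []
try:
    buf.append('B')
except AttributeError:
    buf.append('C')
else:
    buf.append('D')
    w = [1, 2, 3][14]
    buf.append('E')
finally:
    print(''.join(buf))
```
BD

Try succeeds, else appends 'D', IndexError in else is uncaught, finally prints before exception propagates ('E' never appended)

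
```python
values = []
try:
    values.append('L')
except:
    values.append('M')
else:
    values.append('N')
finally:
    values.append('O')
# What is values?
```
['L', 'N', 'O']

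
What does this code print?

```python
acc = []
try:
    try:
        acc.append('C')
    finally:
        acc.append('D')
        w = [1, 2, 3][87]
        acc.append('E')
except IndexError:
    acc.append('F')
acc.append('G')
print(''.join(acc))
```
CDFG

Exception in inner finally caught by outer except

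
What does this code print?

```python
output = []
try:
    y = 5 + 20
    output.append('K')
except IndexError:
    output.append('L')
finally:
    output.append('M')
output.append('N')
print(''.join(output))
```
KMN

finally runs after normal execution too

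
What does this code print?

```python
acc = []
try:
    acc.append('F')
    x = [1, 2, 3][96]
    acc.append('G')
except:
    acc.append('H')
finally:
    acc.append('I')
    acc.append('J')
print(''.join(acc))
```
FHIJ

Code before exception runs, then except, then all of finally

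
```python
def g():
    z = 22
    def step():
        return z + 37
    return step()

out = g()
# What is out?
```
59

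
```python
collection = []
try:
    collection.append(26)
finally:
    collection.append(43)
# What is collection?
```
[26, 43]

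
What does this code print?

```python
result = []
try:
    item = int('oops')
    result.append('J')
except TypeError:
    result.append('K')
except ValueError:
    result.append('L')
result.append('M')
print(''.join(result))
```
LM

ValueError is caught by its specific handler, not TypeError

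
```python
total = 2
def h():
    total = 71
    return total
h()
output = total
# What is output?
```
2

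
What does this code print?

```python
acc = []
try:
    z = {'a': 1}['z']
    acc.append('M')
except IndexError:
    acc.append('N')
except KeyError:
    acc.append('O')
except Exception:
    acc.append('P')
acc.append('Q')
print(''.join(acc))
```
OQ

KeyError matches before generic Exception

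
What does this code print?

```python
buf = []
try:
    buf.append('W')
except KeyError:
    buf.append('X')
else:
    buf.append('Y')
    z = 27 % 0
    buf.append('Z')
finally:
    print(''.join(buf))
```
WY

Try succeeds, else appends 'Y', ZeroDivisionError in else is uncaught, finally prints before exception propagates ('Z' never appended)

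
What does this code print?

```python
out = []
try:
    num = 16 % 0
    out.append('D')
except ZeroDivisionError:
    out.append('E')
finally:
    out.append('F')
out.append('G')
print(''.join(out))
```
EFG

finally always runs, even after exception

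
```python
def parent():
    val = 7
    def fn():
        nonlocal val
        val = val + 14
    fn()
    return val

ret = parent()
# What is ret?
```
21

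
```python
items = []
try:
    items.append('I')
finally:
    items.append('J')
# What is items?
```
['I', 'J']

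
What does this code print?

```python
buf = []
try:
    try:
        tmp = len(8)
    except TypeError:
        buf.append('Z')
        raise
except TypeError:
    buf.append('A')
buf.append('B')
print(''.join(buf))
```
ZAB

raise without argument re-raises current exception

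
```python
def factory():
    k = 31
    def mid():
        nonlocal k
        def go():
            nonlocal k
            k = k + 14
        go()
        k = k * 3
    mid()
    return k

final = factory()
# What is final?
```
135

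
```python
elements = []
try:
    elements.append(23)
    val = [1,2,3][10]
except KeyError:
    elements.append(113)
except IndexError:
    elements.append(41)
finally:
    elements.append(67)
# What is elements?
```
[23, 41, 67]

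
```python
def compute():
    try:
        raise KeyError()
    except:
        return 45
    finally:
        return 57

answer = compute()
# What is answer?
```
57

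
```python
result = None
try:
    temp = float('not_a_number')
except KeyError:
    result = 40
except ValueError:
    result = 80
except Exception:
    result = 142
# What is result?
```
80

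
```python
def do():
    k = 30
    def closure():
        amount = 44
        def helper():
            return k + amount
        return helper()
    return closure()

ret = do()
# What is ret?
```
74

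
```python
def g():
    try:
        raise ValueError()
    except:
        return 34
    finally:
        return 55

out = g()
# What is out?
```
55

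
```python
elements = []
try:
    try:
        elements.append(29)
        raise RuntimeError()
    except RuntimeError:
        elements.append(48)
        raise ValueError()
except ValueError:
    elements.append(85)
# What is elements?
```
[29, 48, 85]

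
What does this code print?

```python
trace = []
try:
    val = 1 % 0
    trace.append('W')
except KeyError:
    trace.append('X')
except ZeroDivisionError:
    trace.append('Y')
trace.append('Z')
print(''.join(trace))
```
YZ

ZeroDivisionError is caught by its specific handler, not KeyError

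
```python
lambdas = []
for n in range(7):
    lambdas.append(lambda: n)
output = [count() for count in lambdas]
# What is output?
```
[6, 6, 6, 6, 6, 6, 6]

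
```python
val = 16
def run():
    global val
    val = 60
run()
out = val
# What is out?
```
60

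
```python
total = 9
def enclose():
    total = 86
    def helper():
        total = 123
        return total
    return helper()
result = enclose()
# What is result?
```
123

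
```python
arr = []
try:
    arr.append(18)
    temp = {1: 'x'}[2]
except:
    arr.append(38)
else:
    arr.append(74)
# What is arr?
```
[18, 38]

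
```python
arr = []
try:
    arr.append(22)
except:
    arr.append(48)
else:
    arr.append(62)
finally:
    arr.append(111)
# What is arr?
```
[22, 62, 111]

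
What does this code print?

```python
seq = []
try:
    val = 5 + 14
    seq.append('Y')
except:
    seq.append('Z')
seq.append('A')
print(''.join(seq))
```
YA

No exception, try block completes normally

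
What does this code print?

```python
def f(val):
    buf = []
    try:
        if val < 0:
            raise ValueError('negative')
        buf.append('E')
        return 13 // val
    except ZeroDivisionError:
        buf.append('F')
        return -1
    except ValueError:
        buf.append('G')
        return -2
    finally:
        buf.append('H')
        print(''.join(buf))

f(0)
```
EFH

val=0 causes ZeroDivisionError, caught, finally prints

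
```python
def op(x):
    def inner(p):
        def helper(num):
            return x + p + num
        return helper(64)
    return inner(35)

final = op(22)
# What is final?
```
121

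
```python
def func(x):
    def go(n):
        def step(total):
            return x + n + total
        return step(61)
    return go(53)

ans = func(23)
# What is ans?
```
137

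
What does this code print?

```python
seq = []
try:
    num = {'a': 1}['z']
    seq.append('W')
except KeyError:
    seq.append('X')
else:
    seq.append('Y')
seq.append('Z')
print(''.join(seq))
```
XZ

else block skipped when exception is caught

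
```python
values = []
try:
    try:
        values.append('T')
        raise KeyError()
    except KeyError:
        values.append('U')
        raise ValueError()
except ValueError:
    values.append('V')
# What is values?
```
['T', 'U', 'V']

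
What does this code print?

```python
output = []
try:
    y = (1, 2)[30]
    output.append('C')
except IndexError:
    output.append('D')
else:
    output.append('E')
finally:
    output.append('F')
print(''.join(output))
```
DF

Exception: except runs, else skipped, finally runs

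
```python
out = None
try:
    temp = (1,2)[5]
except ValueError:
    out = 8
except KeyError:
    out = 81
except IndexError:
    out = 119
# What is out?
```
119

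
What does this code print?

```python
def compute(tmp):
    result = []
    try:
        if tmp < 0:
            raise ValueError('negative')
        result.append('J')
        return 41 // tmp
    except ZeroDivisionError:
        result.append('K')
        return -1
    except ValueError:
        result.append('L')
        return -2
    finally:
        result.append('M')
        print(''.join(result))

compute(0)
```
JKM

tmp=0 causes ZeroDivisionError, caught, finally prints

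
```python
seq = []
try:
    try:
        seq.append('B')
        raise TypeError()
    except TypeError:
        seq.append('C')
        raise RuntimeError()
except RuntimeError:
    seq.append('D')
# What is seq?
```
['B', 'C', 'D']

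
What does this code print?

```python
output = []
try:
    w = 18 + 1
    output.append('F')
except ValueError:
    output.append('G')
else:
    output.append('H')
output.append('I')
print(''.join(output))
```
FHI

else block runs when no exception occurs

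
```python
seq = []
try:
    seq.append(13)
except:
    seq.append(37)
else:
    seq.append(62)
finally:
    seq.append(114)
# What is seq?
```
[13, 62, 114]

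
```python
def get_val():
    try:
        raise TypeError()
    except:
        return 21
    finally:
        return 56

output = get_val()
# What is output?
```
56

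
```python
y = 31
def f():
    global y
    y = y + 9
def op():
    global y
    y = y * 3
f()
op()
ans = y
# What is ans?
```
120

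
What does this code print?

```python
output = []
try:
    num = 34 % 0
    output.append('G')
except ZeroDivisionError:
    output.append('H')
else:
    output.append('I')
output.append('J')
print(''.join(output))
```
HJ

else block skipped when exception is caught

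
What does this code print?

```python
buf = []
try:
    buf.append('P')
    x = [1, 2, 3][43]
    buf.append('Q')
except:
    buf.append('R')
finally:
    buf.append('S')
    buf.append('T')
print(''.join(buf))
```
PRST

Code before exception runs, then except, then all of finally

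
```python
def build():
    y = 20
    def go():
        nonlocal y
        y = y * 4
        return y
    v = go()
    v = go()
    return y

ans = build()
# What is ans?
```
320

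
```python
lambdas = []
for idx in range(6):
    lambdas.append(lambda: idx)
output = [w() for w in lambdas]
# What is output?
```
[5, 5, 5, 5, 5, 5]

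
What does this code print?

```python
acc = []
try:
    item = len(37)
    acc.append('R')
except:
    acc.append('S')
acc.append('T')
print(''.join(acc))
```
ST

Exception raised in try, caught by bare except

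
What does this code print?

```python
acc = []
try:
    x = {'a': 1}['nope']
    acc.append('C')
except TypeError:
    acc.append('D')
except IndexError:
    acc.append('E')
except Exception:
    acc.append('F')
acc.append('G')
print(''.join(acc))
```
FG

KeyError not specifically caught, falls to Exception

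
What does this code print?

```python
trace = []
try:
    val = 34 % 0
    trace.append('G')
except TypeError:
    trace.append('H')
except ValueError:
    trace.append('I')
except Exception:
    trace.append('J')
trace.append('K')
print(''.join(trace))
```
JK

ZeroDivisionError not specifically caught, falls to Exception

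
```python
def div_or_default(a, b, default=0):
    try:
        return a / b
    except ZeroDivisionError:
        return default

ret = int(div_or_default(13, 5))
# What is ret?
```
2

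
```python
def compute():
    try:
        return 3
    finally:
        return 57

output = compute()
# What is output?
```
57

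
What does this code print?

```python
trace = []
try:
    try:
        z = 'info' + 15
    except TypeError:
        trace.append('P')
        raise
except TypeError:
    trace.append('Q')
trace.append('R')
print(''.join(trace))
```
PQR

raise without argument re-raises current exception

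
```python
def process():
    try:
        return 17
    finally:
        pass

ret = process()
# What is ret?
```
17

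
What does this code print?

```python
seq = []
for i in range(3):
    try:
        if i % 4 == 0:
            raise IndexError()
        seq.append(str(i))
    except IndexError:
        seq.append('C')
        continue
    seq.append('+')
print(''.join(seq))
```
C1+2+

continue in except skips rest of loop body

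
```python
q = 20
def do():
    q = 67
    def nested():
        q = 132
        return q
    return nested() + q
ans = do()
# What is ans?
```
199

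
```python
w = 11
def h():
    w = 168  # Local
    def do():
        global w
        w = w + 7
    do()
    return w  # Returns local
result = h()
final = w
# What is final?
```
18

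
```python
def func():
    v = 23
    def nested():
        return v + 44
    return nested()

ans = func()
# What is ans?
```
67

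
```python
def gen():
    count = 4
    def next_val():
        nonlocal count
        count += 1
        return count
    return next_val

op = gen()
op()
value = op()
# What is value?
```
6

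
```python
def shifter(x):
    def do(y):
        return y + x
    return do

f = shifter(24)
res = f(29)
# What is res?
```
53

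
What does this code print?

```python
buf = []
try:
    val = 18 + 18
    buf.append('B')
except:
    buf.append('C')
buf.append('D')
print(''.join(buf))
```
BD

No exception, try block completes normally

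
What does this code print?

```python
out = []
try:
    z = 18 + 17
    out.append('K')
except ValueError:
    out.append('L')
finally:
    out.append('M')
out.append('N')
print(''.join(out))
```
KMN

finally runs after normal execution too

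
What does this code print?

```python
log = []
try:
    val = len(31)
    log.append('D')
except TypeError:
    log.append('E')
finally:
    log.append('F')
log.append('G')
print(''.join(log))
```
EFG

finally always runs, even after exception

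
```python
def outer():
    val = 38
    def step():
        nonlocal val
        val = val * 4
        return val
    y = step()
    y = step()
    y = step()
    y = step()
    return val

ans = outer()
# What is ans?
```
9728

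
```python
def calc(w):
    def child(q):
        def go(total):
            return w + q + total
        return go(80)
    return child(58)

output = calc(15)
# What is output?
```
153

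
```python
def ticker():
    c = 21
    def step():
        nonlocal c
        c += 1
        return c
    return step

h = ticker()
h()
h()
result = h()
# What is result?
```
24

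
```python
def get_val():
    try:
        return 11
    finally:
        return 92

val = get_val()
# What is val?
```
92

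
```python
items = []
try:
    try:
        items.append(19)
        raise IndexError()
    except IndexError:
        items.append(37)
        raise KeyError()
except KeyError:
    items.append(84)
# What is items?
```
[19, 37, 84]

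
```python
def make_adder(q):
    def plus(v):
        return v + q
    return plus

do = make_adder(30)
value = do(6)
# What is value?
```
36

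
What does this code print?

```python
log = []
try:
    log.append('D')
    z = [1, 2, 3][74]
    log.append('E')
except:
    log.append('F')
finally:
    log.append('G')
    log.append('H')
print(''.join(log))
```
DFGH

Code before exception runs, then except, then all of finally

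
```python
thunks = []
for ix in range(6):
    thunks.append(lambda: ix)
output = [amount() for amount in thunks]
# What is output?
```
[5, 5, 5, 5, 5, 5]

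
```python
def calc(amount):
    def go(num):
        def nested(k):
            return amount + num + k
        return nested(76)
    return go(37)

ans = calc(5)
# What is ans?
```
118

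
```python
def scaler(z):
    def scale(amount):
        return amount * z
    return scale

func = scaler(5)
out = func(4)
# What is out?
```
20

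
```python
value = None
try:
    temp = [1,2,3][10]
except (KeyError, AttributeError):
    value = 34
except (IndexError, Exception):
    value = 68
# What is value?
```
68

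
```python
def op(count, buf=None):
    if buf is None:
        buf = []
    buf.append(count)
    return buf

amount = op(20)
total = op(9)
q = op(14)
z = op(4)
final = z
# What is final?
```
[4]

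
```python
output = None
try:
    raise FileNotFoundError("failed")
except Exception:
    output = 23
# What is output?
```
23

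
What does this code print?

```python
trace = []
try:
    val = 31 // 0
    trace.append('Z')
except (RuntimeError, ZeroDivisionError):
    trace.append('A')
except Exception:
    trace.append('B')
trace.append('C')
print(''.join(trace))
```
AC

ZeroDivisionError matches tuple containing it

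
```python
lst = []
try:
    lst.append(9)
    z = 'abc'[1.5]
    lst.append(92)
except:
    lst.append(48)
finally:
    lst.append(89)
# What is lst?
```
[9, 48, 89]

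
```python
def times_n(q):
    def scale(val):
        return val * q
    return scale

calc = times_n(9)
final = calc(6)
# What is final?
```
54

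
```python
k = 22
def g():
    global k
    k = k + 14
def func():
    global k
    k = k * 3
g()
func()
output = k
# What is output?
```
108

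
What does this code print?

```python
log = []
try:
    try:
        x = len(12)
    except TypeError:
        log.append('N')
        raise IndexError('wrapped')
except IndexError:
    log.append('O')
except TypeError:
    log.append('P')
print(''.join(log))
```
NO

New IndexError raised, caught by outer IndexError handler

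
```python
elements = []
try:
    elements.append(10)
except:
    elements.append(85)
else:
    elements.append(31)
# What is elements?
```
[10, 31]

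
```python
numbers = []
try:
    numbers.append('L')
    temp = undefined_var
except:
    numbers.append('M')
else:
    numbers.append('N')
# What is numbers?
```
['L', 'M']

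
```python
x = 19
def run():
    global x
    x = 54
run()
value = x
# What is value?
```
54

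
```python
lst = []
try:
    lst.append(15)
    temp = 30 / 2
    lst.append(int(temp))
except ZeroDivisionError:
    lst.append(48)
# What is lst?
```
[15, 15]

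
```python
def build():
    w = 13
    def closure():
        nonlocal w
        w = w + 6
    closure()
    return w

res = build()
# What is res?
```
19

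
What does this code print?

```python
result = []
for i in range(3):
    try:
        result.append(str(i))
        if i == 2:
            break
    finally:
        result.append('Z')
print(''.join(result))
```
0Z1Z2Z

finally runs even when breaking out of loop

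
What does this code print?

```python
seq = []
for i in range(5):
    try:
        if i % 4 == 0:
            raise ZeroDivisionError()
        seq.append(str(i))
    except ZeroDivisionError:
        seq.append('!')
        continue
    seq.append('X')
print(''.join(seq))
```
!1X2X3X!

continue in except skips rest of loop body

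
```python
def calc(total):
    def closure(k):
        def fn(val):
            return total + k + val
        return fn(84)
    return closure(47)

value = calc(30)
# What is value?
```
161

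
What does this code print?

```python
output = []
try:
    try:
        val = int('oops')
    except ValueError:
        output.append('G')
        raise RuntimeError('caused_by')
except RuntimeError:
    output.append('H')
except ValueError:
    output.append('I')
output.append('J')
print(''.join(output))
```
GHJ

RuntimeError raised and caught, original ValueError not re-raised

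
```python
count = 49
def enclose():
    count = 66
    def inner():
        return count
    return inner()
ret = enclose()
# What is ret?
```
66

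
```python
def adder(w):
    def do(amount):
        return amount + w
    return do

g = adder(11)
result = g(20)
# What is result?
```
31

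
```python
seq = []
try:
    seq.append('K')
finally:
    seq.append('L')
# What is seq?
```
['K', 'L']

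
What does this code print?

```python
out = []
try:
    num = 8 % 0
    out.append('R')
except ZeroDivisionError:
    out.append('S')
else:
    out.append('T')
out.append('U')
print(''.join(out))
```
SU

else block skipped when exception is caught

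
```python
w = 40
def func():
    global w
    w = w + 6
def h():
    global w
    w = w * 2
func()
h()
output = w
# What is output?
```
92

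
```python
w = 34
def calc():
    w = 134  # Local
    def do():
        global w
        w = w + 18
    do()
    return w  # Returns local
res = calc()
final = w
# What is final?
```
52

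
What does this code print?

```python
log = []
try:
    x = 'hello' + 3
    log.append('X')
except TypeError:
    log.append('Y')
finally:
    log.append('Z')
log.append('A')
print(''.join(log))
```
YZA

finally always runs, even after exception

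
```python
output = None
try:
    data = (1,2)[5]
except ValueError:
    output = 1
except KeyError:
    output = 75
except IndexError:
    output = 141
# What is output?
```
141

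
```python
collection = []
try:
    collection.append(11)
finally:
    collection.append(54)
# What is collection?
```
[11, 54]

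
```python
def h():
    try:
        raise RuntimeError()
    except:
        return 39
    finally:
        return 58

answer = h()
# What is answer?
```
58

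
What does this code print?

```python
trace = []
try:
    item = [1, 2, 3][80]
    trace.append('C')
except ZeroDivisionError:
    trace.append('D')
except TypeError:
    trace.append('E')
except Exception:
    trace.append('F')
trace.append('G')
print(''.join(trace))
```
FG

IndexError not specifically caught, falls to Exception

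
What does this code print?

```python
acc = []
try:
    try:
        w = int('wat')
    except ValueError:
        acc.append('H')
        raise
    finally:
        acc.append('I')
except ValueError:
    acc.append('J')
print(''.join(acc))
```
HIJ

finally runs before re-raised exception propagates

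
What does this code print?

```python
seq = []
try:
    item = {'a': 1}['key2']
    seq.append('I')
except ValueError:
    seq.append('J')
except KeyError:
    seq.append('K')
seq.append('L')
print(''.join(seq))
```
KL

KeyError is caught by its specific handler, not ValueError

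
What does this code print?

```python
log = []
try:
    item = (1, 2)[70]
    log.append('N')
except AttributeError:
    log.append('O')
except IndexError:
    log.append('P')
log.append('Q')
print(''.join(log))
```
PQ

IndexError is caught by its specific handler, not AttributeError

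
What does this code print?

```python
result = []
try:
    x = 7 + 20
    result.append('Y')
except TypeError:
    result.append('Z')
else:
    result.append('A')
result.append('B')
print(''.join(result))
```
YAB

else block runs when no exception occurs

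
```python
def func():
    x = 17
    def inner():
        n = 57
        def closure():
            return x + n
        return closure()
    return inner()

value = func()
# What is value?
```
74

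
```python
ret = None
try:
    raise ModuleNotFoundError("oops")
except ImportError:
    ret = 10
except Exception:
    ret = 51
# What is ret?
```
10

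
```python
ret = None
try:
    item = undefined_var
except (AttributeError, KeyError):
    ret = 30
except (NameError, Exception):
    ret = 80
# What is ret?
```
80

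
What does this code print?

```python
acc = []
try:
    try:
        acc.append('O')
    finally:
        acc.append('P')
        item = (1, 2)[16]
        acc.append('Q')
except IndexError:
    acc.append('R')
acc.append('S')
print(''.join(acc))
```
OPRS

Exception in inner finally caught by outer except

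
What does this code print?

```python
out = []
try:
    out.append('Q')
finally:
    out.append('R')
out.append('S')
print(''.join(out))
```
QRS

try/finally without except, no exception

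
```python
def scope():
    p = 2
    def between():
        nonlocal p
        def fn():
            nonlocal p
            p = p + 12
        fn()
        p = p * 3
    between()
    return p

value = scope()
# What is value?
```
42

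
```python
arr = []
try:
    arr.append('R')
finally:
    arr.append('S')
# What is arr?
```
['R', 'S']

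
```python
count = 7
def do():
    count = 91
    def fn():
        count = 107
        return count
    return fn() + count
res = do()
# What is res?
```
198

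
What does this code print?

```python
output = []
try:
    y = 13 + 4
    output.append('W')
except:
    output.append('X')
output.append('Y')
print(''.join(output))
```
WY

No exception, try block completes normally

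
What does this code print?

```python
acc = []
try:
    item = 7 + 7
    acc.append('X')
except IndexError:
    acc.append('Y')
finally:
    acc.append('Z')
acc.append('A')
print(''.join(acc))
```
XZA

finally runs after normal execution too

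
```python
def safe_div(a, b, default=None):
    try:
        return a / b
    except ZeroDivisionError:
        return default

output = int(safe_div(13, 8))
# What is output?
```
1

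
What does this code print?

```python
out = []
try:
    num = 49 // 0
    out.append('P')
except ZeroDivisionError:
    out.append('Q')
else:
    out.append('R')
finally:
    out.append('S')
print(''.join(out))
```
QS

Exception: except runs, else skipped, finally runs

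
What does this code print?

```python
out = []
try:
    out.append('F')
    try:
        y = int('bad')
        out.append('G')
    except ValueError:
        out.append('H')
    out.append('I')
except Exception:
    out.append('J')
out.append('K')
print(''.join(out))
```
FHIK

Inner exception caught by inner handler, outer continues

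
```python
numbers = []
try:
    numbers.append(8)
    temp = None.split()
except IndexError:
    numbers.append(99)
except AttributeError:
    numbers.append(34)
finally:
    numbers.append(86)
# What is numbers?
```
[8, 34, 86]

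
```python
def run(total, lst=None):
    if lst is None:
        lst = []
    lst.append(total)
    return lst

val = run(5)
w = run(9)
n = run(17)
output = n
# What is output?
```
[17]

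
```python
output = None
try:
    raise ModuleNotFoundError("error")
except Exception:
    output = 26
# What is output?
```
26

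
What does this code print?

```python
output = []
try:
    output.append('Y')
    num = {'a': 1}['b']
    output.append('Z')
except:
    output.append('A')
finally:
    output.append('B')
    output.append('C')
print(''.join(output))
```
YABC

Code before exception runs, then except, then all of finally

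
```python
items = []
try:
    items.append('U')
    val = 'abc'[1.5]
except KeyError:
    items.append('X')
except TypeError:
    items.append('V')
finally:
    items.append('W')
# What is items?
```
['U', 'V', 'W']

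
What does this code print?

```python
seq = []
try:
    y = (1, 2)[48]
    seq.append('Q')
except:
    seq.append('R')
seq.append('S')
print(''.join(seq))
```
RS

Exception raised in try, caught by bare except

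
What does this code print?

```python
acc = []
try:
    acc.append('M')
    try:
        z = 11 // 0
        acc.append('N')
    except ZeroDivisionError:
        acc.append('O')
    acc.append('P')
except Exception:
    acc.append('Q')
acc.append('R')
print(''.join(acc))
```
MOPR

Inner exception caught by inner handler, outer continues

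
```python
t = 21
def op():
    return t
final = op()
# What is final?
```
21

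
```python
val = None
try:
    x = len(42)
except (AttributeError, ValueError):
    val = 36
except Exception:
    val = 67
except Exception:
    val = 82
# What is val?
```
67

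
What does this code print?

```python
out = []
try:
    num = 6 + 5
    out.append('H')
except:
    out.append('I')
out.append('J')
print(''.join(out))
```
HJ

No exception, try block completes normally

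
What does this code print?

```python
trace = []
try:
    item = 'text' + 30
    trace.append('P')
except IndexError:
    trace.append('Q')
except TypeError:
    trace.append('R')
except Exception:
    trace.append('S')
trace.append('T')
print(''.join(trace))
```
RT

TypeError matches before generic Exception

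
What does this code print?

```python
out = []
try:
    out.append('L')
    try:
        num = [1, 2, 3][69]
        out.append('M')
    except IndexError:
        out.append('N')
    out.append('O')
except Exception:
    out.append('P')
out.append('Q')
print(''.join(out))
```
LNOQ

Inner exception caught by inner handler, outer continues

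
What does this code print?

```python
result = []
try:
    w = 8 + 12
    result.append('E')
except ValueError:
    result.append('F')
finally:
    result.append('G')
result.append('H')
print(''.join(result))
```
EGH

finally runs after normal execution too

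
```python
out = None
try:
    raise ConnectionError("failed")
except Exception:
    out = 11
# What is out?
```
11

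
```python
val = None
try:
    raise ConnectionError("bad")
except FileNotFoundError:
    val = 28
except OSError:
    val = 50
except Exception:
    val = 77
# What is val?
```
50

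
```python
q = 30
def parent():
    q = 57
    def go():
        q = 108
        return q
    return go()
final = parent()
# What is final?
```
108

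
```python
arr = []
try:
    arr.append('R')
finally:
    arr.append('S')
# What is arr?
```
['R', 'S']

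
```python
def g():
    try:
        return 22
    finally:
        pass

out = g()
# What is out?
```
22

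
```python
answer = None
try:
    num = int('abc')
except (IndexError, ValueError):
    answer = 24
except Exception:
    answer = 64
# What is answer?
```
24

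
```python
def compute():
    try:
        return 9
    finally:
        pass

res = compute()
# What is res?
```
9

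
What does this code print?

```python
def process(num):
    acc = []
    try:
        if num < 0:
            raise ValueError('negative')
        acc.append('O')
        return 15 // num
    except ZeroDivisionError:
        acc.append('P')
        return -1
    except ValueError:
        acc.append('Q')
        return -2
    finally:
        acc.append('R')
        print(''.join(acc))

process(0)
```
OPR

num=0 causes ZeroDivisionError, caught, finally prints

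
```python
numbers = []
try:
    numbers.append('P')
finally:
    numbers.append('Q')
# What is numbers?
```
['P', 'Q']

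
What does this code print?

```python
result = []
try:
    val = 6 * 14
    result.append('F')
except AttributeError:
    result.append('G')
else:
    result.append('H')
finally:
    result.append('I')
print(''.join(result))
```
FHI

else runs before finally when no exception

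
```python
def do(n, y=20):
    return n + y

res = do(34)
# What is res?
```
54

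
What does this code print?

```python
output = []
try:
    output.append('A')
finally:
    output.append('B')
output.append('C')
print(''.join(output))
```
ABC

try/finally without except, no exception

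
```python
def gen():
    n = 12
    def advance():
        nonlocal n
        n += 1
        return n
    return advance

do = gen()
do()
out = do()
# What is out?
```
14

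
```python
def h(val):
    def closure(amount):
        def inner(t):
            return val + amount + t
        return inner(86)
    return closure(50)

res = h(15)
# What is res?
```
151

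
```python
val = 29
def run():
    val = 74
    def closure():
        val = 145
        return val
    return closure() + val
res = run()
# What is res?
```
219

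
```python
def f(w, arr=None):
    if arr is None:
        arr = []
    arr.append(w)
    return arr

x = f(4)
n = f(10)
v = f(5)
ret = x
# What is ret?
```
[4]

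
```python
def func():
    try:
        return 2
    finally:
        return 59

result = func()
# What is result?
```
59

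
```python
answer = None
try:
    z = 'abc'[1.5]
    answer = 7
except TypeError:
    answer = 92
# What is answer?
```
92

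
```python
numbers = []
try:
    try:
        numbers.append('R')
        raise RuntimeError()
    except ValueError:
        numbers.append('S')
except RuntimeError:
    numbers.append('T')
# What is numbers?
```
['R', 'T']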